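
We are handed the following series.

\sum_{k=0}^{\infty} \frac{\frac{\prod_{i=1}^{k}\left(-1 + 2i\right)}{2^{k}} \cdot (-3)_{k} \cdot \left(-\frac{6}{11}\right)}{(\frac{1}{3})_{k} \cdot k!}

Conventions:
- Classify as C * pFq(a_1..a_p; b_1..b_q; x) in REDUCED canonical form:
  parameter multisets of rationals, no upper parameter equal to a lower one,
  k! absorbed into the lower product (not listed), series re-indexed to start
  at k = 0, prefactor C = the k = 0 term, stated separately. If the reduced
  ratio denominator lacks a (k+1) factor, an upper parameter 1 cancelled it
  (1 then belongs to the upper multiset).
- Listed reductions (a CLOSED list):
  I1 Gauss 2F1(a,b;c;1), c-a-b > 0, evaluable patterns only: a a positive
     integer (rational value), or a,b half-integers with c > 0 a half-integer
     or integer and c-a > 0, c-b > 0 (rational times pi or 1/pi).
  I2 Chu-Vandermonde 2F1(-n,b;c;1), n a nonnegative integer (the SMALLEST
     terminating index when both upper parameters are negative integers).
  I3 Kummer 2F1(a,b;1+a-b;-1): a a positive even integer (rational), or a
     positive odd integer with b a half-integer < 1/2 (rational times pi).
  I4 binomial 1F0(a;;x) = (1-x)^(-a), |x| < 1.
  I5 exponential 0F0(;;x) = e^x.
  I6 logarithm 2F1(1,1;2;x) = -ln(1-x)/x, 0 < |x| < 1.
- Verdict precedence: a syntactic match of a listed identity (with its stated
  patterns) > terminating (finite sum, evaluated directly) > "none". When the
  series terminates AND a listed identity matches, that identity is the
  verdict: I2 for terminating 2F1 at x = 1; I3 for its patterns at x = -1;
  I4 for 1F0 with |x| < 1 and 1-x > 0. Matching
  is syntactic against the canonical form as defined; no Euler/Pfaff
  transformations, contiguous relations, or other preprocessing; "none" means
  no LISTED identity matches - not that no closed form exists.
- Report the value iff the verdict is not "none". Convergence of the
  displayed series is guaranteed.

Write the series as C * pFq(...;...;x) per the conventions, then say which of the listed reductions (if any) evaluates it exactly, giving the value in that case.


x = 1 here; the reduced form reads 2F1, upper {-3, \frac{1}{2}}, lower {\frac{1}{3}}, C = -\frac{6}{11}. Verdict (x = 1): Chu-Vandermonde (I2) applies (terminating 2F1 at x = 1 with n = 3, b = 1/2, c = \frac{1}{3}). Exact value: \frac{15}{112}.

Key observation: t_0 = -\frac{6}{11} here, and the odd product 1*3*...*(2k-1) (prefactor -6/11) is 2^k (1/2)_k.
Ratio: r(k) = 1 * (k-3) (k+\frac{1}{2}) / [(k+\frac{1}{3}) (k+1)] - rational in k, leading ratio 1; with t_0 = -\frac{6}{11}, classification follows.


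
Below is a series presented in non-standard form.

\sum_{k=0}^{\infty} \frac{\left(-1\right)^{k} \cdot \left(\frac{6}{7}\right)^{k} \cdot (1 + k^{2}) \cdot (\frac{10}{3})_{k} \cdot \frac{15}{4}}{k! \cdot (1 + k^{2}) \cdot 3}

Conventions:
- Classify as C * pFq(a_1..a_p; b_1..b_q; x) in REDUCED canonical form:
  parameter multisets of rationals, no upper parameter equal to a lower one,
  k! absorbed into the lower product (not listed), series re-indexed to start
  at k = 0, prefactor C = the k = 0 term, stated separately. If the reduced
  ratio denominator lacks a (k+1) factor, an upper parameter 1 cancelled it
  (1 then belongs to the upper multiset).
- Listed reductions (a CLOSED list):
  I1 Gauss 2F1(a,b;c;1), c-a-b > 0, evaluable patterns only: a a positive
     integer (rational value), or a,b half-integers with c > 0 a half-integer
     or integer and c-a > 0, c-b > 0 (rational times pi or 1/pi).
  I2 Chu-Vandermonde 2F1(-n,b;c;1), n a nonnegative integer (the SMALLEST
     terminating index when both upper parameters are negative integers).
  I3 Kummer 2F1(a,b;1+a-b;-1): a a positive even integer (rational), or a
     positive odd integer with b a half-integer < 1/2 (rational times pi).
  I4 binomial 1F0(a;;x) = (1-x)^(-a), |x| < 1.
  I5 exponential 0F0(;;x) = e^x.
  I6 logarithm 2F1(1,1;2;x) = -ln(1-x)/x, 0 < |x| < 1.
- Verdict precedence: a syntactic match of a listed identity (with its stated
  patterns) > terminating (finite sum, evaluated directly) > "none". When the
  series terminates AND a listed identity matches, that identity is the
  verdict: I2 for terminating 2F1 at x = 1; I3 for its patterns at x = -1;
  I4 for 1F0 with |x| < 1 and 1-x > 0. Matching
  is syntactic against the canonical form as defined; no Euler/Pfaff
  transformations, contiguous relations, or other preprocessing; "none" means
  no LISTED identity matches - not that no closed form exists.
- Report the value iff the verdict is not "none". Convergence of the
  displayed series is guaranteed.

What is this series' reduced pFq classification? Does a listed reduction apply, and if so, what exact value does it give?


With C = \frac{5}{4}: the canonical form is 1F0(\frac{10}{3}; -; -\frac{6}{7}). Verdict: binomial (I4) fires (the 1F0 binomial series: exponent -10/3, x = -\frac{6}{7}). Hence: \frac{5}{4} \cdot \left(\frac{13}{7}\right)^{-\frac{10}{3}}.

First insight: with t_0 = \frac{5}{4}, striking the common factor k^2 + 1 reduces the term (prefactor 5/4).
Adjacent-term ratio: r(k) = -\frac{6}{7} * (k+\frac{10}{3}) / [(k+1)] - poly over poly, x = -\frac{6}{7} from leading terms; C = \frac{5}{4} at k = 0.


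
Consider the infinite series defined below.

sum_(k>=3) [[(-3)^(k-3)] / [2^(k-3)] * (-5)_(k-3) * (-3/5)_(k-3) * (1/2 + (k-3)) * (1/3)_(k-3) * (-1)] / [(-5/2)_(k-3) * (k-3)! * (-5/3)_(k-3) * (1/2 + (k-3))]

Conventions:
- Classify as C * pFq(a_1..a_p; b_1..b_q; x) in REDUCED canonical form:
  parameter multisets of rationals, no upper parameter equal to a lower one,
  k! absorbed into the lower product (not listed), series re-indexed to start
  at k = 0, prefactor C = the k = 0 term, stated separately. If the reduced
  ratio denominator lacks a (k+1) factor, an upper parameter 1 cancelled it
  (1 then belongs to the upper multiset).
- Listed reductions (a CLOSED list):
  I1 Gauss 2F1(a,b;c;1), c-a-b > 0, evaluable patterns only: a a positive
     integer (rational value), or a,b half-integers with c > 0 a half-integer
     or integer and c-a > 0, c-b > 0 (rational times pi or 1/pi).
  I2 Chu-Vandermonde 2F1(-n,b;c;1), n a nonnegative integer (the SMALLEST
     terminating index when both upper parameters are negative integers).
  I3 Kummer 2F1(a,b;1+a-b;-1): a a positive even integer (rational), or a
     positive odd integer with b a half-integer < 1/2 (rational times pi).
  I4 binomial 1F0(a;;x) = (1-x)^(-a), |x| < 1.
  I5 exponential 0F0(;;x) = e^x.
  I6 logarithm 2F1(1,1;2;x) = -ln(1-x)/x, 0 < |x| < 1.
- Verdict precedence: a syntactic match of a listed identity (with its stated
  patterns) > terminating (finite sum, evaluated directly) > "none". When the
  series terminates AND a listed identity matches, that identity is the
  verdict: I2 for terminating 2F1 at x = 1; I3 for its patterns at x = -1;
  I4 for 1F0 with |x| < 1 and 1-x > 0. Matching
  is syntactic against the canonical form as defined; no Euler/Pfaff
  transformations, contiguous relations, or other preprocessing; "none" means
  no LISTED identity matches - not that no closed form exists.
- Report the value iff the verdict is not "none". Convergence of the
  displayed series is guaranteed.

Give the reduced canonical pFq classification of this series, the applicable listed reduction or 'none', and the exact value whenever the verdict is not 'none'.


Prefactor -1, argument -3/2: 3F2 with upper {-5, -3/5, 1/3} over lower {-5/2, -5/3}. Verdict: terminating - the sum ends at index 5 because -5 is a negative integer; exact evaluation follows. Value: -5654368/15625.

First insight: x = (-3/2) and k + 1/2 divides numerator and denominator alike; prefactor -1 after cancelling.
Ratio: r(k) = (-3/2) * (k-5) (k-3/5) (k+1/3) / [(k-5/2) (k-5/3) (k+1)] - poly over poly, x = (-3/2) from leading terms; C = -1 at k = 0.


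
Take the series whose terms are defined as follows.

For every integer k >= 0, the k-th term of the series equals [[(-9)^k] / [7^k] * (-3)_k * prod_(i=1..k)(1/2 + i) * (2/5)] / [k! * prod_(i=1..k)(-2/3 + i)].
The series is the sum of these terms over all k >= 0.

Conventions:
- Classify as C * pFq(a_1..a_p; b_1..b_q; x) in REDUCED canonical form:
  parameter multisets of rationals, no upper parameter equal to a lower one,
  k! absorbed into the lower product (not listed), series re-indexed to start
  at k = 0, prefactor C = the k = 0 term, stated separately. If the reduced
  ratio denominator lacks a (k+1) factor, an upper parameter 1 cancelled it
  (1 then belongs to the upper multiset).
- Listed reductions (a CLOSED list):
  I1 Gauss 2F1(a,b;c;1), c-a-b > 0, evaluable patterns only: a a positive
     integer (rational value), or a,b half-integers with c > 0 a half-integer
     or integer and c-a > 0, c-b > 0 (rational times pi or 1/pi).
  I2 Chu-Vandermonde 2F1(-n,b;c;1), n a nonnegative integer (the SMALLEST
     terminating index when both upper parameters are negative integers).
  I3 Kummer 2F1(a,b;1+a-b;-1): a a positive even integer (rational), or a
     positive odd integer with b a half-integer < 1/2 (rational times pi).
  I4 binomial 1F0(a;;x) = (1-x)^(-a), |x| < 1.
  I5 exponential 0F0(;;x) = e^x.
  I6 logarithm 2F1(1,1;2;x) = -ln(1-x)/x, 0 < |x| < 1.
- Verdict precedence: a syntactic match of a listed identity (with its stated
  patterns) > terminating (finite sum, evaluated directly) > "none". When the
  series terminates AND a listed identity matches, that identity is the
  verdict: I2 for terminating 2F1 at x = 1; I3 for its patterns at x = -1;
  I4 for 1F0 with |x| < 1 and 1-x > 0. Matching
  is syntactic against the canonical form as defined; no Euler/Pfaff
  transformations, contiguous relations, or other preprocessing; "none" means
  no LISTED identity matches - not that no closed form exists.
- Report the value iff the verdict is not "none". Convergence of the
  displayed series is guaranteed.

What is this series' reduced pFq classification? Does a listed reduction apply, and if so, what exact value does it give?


Key step: x = (-9/7) and the two geometric factors (prefactor 2/5) combine into one argument.
Adjacent-term ratio: r(k) = (-9/7) * (k-3) (k+3/2) / [(k+1/3) (k+1)] - rational in k. x = (-9/7); t_0 = 2/5; negate the roots.

Prefactor 2/5, argument -9/7: 2F1 with upper {-3, 3/2} over lower {1/3}. Verdict: terminating (-3 upstairs). 4 nonzero terms in all; added directly. Exact value: 956003/27440.


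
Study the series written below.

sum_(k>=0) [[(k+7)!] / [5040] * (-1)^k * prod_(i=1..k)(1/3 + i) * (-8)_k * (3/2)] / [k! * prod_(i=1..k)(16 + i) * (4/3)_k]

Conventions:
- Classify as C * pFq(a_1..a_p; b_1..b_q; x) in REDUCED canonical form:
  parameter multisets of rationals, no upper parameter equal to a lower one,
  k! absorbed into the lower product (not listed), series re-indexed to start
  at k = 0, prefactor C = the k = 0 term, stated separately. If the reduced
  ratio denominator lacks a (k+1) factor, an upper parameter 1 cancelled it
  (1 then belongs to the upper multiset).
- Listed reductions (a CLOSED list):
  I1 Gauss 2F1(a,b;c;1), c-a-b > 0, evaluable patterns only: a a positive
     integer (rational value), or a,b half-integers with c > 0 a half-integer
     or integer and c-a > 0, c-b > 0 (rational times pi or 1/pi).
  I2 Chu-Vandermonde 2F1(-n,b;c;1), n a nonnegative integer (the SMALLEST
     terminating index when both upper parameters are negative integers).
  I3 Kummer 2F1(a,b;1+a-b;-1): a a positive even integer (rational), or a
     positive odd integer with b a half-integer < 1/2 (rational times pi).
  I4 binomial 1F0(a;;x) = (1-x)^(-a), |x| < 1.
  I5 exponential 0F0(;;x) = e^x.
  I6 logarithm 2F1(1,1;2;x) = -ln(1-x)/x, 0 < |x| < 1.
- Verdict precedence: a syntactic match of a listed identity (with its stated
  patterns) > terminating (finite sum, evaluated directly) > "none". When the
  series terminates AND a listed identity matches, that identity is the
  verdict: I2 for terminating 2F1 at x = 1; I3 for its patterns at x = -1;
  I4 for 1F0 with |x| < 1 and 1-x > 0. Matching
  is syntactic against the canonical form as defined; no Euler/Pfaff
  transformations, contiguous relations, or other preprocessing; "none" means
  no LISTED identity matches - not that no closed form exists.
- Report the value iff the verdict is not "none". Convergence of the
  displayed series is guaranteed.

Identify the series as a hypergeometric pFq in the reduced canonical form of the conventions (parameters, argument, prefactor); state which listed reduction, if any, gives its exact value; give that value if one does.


With C = 3/2: the canonical form is 2F1(-8, 8; 17; -1). Verdict: Kummer (I3) fires (x = -1; c = 17 equals 1+a-b for upper {-8, 8}: listed pattern). Hence: 39.

First insight: with t_0 = 3/2, the parameter 4/3 appears in both the upper and lower lists and cancels.
Ratio: r(k) = (-1) * (k-8) (k+8) / [(k+17) (k+1)] - rational in k, leading ratio (-1); with t_0 = 3/2, classification follows.


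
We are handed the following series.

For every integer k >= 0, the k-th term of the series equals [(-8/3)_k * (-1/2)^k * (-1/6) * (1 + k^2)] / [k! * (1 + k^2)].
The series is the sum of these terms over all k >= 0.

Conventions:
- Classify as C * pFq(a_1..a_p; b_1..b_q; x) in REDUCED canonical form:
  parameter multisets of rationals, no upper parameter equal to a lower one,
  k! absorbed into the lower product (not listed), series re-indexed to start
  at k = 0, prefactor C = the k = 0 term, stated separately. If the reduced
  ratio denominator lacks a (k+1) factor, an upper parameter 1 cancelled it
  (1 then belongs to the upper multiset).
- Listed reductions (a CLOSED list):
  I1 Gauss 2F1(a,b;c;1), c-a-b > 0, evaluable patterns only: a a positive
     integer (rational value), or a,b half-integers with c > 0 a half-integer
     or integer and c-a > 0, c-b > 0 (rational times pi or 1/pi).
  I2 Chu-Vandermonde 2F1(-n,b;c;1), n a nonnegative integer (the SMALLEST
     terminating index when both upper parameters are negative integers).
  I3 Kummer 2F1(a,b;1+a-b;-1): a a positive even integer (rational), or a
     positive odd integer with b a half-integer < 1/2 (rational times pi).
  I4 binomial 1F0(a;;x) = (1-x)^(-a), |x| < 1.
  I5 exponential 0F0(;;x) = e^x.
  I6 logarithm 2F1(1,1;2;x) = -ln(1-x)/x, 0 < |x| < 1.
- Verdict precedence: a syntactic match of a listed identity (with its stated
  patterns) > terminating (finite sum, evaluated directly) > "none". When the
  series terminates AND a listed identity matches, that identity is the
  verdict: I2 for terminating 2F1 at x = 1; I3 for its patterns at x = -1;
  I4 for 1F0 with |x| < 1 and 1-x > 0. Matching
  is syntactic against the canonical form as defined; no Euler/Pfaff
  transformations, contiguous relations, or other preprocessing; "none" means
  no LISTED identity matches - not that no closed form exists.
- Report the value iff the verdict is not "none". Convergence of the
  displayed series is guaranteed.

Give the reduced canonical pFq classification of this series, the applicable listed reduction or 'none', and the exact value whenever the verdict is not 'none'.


The series (x = -1/2) is 1F0: upper {-8/3}, lower {-}, prefactor -1/6. Verdict at x = -1/2: the binomial series (I4) matches (the 1F0 binomial series: exponent 8/3, x = -1/2). Value: (-1/6) * (3/2)^(8/3).

The tell: from the first term -1/6: k^2 + 1 divides numerator and denominator alike; C = -1/6 after cancelling.
Term ratio: r(k) = (-1/2) * (k-8/3) / [(k+1)] - rational; roots negated = parameters, x = (-1/2), C = -1/6.


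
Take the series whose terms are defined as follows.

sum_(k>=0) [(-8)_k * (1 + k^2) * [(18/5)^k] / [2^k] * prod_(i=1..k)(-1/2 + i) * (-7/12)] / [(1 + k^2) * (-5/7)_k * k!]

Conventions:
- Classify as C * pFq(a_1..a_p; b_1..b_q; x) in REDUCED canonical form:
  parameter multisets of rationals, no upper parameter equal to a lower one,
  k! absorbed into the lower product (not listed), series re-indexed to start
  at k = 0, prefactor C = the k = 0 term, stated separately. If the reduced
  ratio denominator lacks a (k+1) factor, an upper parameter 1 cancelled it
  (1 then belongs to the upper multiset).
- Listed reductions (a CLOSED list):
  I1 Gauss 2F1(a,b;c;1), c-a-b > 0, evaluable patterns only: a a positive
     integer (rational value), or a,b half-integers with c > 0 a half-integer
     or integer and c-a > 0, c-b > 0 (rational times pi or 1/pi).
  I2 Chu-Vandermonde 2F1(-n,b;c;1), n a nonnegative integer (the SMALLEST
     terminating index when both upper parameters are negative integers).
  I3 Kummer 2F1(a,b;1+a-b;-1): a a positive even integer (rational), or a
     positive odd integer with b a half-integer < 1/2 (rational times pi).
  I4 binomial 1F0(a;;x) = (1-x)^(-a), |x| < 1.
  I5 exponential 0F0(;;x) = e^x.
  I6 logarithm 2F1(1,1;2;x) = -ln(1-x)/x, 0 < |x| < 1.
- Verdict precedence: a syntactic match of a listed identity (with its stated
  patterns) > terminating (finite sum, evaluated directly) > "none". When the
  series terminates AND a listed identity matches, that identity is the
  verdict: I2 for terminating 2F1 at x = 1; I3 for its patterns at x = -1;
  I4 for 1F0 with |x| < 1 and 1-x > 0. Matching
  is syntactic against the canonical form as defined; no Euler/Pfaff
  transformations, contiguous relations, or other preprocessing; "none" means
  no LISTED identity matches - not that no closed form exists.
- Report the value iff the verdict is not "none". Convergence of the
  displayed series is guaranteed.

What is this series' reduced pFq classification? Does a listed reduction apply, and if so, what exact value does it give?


Reduced: x = 9/5, 2F1, upper = {-8, 1/2}, lower = {-5/7}, C = -7/12. Verdict: terminating (-8 upstairs). 9 nonzero terms in all; added directly. Its exact value is 412183278385739/52285440000000.

Key step: t_0 being -7/12, striking the common factor k^2 + 1 reduces the term (C = -7/12).
Ratio: r(k) = (9/5) * (k-8) (k+1/2) / [(k-5/7) (k+1)] - rational in k. x = (9/5); t_0 = -7/12; negate the roots.


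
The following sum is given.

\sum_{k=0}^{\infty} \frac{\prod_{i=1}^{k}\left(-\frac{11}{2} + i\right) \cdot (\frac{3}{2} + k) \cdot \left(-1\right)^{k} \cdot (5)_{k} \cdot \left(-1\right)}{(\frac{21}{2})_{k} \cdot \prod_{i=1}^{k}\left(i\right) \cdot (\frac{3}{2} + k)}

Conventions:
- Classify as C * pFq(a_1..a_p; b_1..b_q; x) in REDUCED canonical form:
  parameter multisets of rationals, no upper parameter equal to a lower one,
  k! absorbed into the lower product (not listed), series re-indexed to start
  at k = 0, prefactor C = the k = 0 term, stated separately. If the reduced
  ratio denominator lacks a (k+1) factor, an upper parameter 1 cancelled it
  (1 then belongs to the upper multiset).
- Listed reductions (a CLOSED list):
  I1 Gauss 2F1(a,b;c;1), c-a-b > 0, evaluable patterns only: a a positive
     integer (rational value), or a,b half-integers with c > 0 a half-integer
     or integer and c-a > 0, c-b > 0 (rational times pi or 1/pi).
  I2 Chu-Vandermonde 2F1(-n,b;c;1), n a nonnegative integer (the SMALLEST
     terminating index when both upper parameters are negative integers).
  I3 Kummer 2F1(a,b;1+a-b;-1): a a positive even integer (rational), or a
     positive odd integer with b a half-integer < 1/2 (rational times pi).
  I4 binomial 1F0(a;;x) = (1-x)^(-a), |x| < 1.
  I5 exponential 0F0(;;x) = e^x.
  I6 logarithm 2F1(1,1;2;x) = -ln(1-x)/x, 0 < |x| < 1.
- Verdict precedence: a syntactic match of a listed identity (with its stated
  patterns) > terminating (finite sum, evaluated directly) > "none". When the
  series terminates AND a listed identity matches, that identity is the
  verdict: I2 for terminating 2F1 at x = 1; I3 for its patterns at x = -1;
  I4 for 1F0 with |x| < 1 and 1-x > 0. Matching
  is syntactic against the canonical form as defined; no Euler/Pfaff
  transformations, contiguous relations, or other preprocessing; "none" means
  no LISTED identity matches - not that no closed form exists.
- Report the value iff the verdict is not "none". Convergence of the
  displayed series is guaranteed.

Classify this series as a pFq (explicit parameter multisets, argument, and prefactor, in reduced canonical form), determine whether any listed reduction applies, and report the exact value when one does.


This is -1 * 2F1(-\frac{9}{2}, 5; \frac{21}{2}; -1) in reduced canonical form. Verdict at x = -1: Kummer's theorem (I3) matches (x = -1; c = \frac{21}{2} equals 1+a-b for upper {-\frac{9}{2}, 5}: listed pattern). Value: \left(-\frac{2078505}{1048576}\right) \cdot \pi.

The tell: t_0 being -1, the running product (prefactor -1) telescopes to a rising factorial.
Term ratio: r(k) = -1 * (k-\frac{9}{2}) (k+5) / [(k+\frac{21}{2}) (k+1)] - rational in k, leading ratio -1; with t_0 = -1, classification follows.


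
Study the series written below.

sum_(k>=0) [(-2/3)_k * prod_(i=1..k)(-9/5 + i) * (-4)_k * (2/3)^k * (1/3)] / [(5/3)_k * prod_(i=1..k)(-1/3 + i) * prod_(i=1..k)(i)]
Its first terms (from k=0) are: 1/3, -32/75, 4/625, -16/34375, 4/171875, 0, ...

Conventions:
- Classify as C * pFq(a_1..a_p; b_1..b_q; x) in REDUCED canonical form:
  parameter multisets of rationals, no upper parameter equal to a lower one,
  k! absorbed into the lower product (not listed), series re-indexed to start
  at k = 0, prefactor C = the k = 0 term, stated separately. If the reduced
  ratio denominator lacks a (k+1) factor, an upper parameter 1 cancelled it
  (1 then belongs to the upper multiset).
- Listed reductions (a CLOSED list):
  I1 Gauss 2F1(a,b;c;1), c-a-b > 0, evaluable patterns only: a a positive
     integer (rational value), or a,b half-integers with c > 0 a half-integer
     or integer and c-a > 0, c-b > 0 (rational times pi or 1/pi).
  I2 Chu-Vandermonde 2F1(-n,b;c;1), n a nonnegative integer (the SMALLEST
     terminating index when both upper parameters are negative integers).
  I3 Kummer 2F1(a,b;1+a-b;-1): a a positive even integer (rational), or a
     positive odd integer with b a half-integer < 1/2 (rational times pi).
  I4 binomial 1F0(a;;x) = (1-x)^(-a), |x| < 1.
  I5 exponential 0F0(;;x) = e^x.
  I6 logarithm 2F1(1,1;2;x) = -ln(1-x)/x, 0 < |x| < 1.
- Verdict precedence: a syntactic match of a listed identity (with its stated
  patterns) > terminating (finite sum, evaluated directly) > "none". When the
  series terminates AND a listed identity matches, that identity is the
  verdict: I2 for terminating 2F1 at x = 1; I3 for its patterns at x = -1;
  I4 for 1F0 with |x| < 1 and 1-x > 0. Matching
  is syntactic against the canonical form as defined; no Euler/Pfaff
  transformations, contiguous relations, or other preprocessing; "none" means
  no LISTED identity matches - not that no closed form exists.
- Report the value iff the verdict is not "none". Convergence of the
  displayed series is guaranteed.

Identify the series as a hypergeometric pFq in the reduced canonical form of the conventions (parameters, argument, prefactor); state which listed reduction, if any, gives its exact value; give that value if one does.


Canonical form: C = 1/3 times 3F2 with upper {-4, -4/5, -2/3}, lower {2/3, 5/3}, x = 2/3. Verdict: terminating (-4 upstairs). 5 nonzero terms in all; added directly. Hence: -45053/515625.

The tell: t_0 = 1/3 here, and the product of the first k integers (C = 1/3, x = 2/3) is k!.
Ratio: r(k) = (2/3) * (k-4) (k-4/5) (k-2/3) / [(k+2/3) (k+5/3) (k+1)] - rational in k. x = (2/3); t_0 = 1/3; negate the roots.


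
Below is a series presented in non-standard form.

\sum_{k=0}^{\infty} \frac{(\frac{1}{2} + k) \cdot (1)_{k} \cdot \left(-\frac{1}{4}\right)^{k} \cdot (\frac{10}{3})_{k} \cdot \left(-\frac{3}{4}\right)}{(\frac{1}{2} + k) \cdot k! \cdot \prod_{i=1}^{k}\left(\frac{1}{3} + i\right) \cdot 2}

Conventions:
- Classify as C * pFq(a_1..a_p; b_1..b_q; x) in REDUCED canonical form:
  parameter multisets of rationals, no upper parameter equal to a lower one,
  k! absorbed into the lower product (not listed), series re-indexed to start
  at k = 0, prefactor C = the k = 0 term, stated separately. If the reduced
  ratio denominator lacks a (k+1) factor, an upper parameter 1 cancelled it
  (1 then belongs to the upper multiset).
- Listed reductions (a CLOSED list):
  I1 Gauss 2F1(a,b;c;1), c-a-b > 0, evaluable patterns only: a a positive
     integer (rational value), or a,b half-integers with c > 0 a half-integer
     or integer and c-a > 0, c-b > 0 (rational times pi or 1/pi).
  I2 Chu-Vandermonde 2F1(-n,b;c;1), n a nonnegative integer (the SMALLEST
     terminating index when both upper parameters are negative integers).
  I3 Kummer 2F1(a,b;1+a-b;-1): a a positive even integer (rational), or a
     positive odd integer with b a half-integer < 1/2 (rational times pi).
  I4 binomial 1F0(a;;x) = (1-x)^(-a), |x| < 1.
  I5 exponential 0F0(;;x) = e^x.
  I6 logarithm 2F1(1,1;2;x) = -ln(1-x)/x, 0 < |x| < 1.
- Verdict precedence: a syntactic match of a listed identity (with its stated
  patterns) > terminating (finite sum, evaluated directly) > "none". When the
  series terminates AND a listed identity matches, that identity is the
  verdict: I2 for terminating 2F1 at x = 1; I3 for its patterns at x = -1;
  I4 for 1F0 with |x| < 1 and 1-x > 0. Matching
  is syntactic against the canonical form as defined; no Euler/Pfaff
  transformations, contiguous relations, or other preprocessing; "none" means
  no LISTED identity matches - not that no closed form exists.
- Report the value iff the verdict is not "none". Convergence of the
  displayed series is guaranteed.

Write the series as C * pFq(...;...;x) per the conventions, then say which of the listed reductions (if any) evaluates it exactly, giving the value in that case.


Key step: t_0 being -\frac{3}{8}, the constant factors (prefactor -3/8) combine into one prefactor.
Adjacent-term ratio: r(k) = -\frac{1}{4} * (k+1) (k+\frac{10}{3}) / [(k+\frac{4}{3}) (k+1)] - rational; roots negated = parameters, x = -\frac{1}{4}, C = -\frac{3}{8}.

The series (x = -\frac{1}{4}) is 2F1: upper {1, \frac{10}{3}}, lower {\frac{4}{3}}, prefactor -\frac{3}{8}. Verdict: none. Every listed pattern misses the 2F1 form at -\frac{1}{4}, upper {1, \frac{10}{3}}.


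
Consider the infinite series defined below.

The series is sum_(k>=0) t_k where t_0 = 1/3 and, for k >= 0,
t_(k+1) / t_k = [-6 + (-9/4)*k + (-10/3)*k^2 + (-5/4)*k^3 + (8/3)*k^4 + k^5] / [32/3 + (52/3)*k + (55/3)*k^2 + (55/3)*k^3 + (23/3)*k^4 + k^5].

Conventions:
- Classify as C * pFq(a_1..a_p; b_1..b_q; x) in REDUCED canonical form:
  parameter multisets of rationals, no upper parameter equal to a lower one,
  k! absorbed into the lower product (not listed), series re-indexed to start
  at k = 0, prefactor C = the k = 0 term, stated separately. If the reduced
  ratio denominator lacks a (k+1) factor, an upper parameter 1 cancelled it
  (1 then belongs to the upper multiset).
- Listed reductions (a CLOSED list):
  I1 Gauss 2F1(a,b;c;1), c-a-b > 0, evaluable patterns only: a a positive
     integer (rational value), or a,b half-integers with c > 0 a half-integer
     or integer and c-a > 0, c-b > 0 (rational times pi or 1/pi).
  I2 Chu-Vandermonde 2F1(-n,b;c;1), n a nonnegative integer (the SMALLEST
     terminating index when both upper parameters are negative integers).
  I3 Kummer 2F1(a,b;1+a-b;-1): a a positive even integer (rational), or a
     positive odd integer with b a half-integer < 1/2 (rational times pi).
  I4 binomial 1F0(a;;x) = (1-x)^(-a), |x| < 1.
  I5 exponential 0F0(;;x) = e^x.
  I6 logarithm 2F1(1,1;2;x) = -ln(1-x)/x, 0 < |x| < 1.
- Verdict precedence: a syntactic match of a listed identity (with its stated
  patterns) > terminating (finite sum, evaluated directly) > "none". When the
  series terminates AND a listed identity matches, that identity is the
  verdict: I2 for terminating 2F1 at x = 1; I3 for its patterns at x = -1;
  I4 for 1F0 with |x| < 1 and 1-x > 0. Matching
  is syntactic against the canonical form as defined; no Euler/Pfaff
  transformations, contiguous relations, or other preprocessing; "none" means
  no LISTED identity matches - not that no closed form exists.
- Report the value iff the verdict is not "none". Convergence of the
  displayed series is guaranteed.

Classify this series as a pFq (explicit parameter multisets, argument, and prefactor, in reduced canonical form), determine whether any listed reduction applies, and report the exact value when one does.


With C = 1/3: the canonical form is 2F1(-3/2, 3/2; 4; 1). Verdict: this is the half-integer Gauss pattern (I1) (x = 1; upper {-3/2, 3/2} half-integers, c = 4 in the evaluable pattern). Sum: (512/945) / pi.

Key step: x = 1 and cancel k^2 + 1 from the displayed ratio first; then C = 1/3.
Consecutive-term ratio: r(k) = 1 * (k-3/2) (k+3/2) / [(k+4) (k+1)] ; factor over Q: parameters, x = 1, and C = 1/3.


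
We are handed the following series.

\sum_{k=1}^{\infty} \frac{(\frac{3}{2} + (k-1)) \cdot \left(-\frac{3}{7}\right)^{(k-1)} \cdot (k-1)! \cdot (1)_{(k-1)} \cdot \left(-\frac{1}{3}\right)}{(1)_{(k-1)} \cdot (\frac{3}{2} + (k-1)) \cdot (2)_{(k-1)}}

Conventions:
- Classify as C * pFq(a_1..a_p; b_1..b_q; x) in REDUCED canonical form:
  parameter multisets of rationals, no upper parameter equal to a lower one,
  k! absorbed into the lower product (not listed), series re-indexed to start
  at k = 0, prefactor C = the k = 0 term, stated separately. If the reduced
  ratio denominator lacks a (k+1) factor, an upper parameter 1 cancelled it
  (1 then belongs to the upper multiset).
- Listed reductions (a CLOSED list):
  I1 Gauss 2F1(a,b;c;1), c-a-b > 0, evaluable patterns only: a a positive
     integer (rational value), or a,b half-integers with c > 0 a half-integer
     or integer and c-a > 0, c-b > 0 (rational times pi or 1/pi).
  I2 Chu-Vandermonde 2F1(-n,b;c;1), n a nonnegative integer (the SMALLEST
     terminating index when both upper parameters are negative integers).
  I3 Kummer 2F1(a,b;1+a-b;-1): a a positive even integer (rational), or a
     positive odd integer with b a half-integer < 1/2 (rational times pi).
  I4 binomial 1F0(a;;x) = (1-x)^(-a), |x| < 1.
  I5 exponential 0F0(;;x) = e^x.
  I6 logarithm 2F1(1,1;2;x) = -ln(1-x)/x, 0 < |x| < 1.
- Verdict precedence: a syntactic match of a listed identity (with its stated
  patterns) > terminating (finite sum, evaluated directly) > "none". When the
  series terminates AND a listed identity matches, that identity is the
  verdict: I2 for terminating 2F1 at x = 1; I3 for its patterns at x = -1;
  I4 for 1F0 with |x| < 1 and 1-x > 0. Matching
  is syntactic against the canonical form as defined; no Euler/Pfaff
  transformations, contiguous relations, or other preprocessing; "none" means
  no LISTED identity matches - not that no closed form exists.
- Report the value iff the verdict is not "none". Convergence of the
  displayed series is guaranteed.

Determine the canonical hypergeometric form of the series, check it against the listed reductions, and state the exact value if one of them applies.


Structural cue: t_0 = -\frac{1}{3} here, and the factorial ratio (prefactor -1/3) (k+a-1)!/(a-1)! is a rising factorial (a)_k.
Term ratio: r(k) = -\frac{3}{7} * (k+1) (k+1) / [(k+2) (k+1)] - rational; roots negated = parameters, x = -\frac{3}{7}, C = -\frac{1}{3}.

The series (x = -\frac{3}{7}) is 2F1: upper {1, 1}, lower {2}, prefactor -\frac{1}{3}. Verdict: logarithm (I6) matches (the logarithm: parameters (1,1;2), x = -\frac{3}{7}). Exact value: \left(-\frac{7}{9}\right) \cdot \ln\left(\frac{10}{7}\right).


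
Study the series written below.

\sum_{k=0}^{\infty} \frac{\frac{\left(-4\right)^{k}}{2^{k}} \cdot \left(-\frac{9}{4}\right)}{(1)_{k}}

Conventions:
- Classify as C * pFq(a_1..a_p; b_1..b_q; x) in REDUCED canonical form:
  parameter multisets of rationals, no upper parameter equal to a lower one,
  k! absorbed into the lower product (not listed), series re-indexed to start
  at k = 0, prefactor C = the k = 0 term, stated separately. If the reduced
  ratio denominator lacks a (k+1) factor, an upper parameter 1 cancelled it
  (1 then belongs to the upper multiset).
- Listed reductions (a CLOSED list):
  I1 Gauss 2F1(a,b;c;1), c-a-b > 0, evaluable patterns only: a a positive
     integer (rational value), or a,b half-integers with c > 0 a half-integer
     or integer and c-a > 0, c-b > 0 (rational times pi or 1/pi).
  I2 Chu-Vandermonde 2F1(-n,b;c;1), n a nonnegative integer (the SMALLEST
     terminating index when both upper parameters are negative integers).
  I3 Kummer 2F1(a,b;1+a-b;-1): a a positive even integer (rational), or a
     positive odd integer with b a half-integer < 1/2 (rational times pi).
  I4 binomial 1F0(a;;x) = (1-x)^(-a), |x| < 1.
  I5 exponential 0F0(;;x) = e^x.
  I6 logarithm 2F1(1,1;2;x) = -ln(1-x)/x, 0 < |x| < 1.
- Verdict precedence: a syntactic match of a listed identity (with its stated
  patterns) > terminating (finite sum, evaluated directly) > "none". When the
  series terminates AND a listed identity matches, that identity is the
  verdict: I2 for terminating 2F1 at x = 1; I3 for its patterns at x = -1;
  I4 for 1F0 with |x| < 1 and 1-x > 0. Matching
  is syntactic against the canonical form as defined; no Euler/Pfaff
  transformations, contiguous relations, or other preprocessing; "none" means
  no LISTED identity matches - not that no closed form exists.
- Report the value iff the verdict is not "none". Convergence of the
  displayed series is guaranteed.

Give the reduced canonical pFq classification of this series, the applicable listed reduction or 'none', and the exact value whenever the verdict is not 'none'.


Prefactor -\frac{9}{4}, argument -2: 0F0 with upper {-} over lower {-}. Verdict: exponential (I5) fires (the 0F0 exponential series at x = -2). Exact value: \left(-\frac{9}{4}\right) \cdot e^{-2}.

Key observation: t_0 = -\frac{9}{4} here, and (1)_k (C = -9/4) is k! itself.
Term ratio: r(k) = -2 * 1 / [(k+1)] - poly over poly, x = -2 from leading terms; C = -\frac{9}{4} at k = 0.


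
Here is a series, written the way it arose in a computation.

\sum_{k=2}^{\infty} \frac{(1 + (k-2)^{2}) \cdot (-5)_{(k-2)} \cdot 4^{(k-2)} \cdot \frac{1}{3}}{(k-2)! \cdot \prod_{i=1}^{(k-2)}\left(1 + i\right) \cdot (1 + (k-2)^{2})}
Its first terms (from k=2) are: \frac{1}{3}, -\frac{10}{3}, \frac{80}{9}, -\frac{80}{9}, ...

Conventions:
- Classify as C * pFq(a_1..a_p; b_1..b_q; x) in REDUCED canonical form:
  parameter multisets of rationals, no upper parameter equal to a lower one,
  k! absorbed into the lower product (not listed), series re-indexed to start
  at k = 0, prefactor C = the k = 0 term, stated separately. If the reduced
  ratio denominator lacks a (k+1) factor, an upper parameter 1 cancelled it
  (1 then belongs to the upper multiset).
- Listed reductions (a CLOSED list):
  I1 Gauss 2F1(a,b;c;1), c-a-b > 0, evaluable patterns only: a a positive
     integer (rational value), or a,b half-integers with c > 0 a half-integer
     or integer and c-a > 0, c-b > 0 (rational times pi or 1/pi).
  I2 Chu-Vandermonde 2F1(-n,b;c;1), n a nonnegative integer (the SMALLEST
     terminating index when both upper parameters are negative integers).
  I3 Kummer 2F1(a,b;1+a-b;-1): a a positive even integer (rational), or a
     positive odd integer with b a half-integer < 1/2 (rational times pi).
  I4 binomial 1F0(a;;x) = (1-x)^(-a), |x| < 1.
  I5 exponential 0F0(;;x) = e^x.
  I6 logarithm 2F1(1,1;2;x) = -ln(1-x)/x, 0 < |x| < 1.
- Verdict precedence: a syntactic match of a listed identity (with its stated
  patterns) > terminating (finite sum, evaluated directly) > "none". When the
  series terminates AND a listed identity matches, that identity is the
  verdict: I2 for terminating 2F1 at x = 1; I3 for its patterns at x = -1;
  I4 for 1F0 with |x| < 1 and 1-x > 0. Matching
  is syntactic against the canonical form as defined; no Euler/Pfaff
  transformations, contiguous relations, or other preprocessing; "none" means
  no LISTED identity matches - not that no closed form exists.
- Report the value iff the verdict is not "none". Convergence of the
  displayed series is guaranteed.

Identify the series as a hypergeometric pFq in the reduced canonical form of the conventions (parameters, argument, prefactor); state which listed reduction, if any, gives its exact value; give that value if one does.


Reduced: x = 4, 1F1, upper = {-5}, lower = {2}, C = \frac{1}{3}. Verdict: terminating - the sum ends at index 5 because -5 is a negative integer; exact evaluation follows. Its exact value is \frac{11}{135}.

Key step: t_0 being \frac{1}{3}, the lower running product (C = 1/3) is a rising factorial.
Consecutive-term ratio: r(k) = 4 * (k-5) / [(k+2) (k+1)] - rational in k, leading ratio 4; with t_0 = \frac{1}{3}, classification follows.


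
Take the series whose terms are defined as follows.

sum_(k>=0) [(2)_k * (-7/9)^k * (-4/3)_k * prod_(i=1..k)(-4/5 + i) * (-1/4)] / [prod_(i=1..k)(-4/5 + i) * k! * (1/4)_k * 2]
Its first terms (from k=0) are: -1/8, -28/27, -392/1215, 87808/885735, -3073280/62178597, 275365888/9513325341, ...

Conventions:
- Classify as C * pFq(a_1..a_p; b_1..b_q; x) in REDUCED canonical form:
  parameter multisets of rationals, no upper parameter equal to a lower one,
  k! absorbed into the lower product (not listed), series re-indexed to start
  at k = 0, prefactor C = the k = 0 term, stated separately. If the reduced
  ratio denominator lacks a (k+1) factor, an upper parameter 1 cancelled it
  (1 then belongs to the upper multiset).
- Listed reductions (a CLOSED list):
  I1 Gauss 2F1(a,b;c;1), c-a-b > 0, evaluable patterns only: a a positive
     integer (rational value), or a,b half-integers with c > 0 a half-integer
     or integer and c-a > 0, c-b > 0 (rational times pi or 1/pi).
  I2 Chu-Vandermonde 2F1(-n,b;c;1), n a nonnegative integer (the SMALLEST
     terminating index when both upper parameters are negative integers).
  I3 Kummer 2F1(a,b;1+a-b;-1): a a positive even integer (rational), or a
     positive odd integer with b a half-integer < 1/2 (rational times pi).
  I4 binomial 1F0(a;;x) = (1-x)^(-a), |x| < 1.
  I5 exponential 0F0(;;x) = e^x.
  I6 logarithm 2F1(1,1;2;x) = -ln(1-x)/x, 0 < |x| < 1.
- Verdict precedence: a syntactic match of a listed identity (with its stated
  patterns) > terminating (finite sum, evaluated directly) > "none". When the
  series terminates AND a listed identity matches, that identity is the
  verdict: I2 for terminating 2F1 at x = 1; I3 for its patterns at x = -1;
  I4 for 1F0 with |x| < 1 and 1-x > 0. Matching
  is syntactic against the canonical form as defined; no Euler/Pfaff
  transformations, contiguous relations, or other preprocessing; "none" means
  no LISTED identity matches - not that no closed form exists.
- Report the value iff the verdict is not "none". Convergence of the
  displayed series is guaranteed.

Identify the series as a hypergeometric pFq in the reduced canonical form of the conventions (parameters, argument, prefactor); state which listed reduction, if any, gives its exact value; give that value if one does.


Reduced: x = -7/9, 2F1, upper = {-4/3, 2}, lower = {1/4}, C = -1/8. Verdict: none (x = -7/9): each listed identity misses the multisets {-4/3, 2} ; {1/4}.

First insight: x = (-7/9) and the constant factors (C = -1/8) combine into one prefactor.
Step ratio: r(k) = (-7/9) * (k-4/3) (k+2) / [(k+1/4) (k+1)] - rational in k. x = (-7/9); t_0 = -1/8; negate the roots.


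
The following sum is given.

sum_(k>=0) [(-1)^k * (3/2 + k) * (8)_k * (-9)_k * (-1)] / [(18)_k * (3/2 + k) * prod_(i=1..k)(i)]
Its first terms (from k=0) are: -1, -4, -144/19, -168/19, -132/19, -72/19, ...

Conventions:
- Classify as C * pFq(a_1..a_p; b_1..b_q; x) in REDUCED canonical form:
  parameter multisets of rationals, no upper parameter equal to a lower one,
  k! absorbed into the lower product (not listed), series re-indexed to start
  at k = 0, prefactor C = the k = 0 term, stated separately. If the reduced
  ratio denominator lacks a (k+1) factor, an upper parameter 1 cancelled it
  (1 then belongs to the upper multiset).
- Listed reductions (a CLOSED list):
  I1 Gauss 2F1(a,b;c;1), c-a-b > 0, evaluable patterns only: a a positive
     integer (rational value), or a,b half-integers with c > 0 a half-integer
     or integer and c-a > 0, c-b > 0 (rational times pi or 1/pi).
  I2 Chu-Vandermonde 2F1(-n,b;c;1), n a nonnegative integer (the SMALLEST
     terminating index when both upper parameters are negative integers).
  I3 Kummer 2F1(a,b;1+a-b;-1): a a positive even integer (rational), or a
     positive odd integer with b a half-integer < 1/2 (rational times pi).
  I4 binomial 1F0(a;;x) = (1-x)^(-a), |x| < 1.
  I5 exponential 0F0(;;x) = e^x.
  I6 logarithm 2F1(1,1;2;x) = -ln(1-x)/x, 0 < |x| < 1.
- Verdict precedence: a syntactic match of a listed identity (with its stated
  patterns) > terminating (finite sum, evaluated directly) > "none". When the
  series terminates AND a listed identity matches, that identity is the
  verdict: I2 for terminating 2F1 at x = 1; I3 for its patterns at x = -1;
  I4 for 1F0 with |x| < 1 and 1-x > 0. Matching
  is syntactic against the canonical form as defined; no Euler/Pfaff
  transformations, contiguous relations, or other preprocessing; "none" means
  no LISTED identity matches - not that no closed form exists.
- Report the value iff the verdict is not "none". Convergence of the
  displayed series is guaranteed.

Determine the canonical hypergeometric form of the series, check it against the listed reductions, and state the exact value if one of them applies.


Canonical form: C = -1 times 2F1 with upper {-9, 8}, lower {18}, x = -1. Verdict: the Kummer evaluation I3 applies (x = -1; c = 18 equals 1+a-b for upper {-9, 8}: listed pattern). Its exact value is -34.

The tell: x = (-1) and k + 3/2 divides numerator and denominator alike; prefactor -1 after cancelling.
Ratio: r(k) = (-1) * (k-9) (k+8) / [(k+18) (k+1)] - rational; roots negated = parameters, x = (-1), C = -1.
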